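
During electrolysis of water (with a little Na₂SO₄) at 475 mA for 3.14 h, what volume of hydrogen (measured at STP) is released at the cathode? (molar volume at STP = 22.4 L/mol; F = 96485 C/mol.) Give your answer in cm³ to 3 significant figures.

Q = 0.475 A × 11304 s = 5369 C
n(e⁻) = Q/F = 5369/96485 = 0.05565 mol
2H⁺ + 2e⁻ → H₂, so n(H₂) = 0.05565 / 2 = 0.02783 mol
V = 0.02783 × 22.4 = 0.6234 L
= 623 cm³

623 cm³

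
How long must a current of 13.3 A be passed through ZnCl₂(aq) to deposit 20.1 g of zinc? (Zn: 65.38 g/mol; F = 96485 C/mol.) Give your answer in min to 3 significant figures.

n(Zn) = 20.1 / 65.38 = 0.3074 mol
Zn²⁺ + 2e⁻ → Zn, so n(e⁻) = 2 × 0.3074 = 0.6148 mol
Q = 0.6148 × 96485 = 59320 C
t = Q / I = 59320 / 13.3 = 4460 s = 74.3 min

74.3 min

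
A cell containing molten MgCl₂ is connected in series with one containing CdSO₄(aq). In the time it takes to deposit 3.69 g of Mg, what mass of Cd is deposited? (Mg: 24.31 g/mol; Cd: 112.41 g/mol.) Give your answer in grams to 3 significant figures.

17.1 g

n(Mg) = 3.69 / 24.31 = 0.1518 mol
Mg²⁺ + 2e⁻ → Mg, so n(e⁻) = 2 × 0.1518 = 0.3036 mol
Since the cells are in series, n(e⁻) in the Cd cell is also 0.3036 mol.
Cd²⁺ + 2e⁻ → Cd, so n(Cd) = 0.3036 / 2 = 0.1518 mol
m(Cd) = 0.1518 × 112.41 = 17.1 g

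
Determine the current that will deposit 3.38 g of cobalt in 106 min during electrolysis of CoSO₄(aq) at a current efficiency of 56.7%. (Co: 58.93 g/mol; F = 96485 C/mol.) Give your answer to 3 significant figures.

3.07 A

n(Co) = 3.38 / 58.93 = 0.05736 mol
Co²⁺ + 2e⁻ → Co, so n(e⁻) = 2 × 0.05736 = 0.1147 mol
Q = 0.1147 × 96485 / 0.567 = 19520 C
I = Q / t = 19520 / 6360 s = 3.07 A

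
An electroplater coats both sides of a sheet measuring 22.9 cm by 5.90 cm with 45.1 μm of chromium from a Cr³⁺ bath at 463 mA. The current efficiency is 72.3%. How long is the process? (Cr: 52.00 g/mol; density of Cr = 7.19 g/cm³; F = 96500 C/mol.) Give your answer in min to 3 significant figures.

Plated area = 2 × 22.9 × 5.90 = 270.2 cm²
Volume = 270.2 × 45.1×10⁻⁴ cm = 1.219 cm³
m(Cr) = 1.219 × 7.19 = 8.765 g
n(Cr) = 8.765 / 52.00 = 0.1686 mol; n(e⁻) = 3 × 0.1686 = 0.5058 mol
Q = 0.5058 × 96500 / 0.723 = 67510 C
t = 67510 / 0.463 = 1.458×10^5 s = 2430 min

2430 min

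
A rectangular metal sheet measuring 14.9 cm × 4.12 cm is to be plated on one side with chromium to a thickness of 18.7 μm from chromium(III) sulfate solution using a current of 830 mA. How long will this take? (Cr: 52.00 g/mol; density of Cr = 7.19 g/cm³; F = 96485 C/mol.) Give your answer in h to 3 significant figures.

Plated area = 14.9 × 4.12 = 61.39 cm²
Volume = 61.39 × 18.7×10⁻⁴ cm = 0.1148 cm³
m(Cr) = 0.1148 × 7.19 = 0.8254 g
n(Cr) = 0.8254 / 52.00 = 0.01587 mol; n(e⁻) = 3 × 0.01587 = 0.04761 mol
Q = 0.04761 × 96485 = 4594 C
t = 4594 / 0.830 = 5535 s = 1.54 h

1.54 h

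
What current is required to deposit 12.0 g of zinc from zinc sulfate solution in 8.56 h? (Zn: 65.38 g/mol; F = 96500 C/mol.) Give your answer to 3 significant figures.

n(Zn) = 12.0 / 65.38 = 0.1835 mol
Zn²⁺ + 2e⁻ → Zn, so n(e⁻) = 2 × 0.1835 = 0.3670 mol
Q = 0.3670 × 96500 = 35420 C
I = Q / t = 35420 / 30816 s = 1.15 A

1.15 A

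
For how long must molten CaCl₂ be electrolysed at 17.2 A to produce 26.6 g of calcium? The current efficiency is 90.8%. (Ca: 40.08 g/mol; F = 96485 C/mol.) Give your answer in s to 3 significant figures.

8200 s

n(Ca) = 26.6 / 40.08 = 0.6637 mol
Ca²⁺ + 2e⁻ → Ca, so n(e⁻) = 2 × 0.6637 = 1.327 mol
Q = 1.327 × 96485 / 0.908 = 1.410×10^5 C
t = Q / I = 1.410×10^5 / 17.2 = 8198 s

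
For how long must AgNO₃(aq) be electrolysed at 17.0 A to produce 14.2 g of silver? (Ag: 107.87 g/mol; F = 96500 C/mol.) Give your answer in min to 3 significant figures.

12.5 min

n(Ag) = 14.2 / 107.87 = 0.1316 mol
Ag⁺ + e⁻ → Ag, so n(e⁻) = 0.1316 mol
Q = 0.1316 × 96500 = 12700 C
t = Q / I = 12700 / 17.0 = 747.1 s = 12.5 min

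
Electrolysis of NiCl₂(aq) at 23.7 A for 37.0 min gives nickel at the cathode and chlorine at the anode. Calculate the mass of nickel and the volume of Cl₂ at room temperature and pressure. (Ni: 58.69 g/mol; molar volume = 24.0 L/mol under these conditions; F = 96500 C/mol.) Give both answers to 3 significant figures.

16.0 g Ni; 6.54 L Cl₂

Q = 23.7 × 2220 = 52610 C; n(e⁻) = 52610 / 96500 = 0.5452 mol
Cathode: Ni²⁺ + 2e⁻ → Ni → n(Ni) = 0.5452/2 = 0.2726 mol → 16.0 g
Anode: 2Cl⁻ → Cl₂ + 2e⁻ → n(Cl₂) = 0.5452/2 = 0.2726 mol → 6.54 L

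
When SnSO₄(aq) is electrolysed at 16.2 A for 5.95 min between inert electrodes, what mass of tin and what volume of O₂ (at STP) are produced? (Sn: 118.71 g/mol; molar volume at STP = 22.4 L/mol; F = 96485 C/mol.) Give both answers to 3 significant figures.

Q = 16.2 × 357 = 5783 C; n(e⁻) = 5783 / 96485 = 0.05994 mol
Cathode: Sn²⁺ + 2e⁻ → Sn → n(Sn) = 0.05994/2 = 0.02997 mol → 3.56 g
Anode: 2H₂O → O₂ + 4H⁺ + 4e⁻ → n(O₂) = 0.05994/4 = 0.01499 mol → 0.336 L

3.56 g Sn; 0.336 L O₂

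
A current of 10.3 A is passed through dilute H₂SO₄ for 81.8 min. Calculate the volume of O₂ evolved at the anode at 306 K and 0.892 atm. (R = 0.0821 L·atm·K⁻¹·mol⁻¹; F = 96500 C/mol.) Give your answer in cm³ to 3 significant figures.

Q = 10.3 A × 4908 s = 50550 C
n(e⁻) = Q/F = 50550/96500 = 0.5238 mol
2H₂O → O₂ + 4H⁺ + 4e⁻, so n(O₂) = 0.5238 / 4 = 0.1310 mol
V = nRT/P = 0.1310 × 0.0821 × 306 / 0.892 = 3.690 L
= 3690 cm³

3690 cm³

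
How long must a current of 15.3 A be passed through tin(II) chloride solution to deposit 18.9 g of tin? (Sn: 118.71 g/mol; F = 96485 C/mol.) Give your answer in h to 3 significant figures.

n(Sn) = 18.9 / 118.71 = 0.1592 mol
Sn²⁺ + 2e⁻ → Sn, so n(e⁻) = 2 × 0.1592 = 0.3184 mol
Q = 0.3184 × 96485 = 30720 C
t = Q / I = 30720 / 15.3 = 2008 s = 0.558 h

0.558 h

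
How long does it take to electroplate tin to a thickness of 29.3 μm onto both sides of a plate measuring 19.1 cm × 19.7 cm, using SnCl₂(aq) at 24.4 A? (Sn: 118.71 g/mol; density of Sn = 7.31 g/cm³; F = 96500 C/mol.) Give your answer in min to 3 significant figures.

Plated area = 2 × 19.1 × 19.7 = 752.5 cm²
Volume = 752.5 × 29.3×10⁻⁴ cm = 2.205 cm³
m(Sn) = 2.205 × 7.31 = 16.12 g
n(Sn) = 16.12 / 118.71 = 0.1358 mol; n(e⁻) = 2 × 0.1358 = 0.2716 mol
Q = 0.2716 × 96500 = 26210 C
t = 26210 / 24.4 = 1074 s = 17.9 min

17.9 min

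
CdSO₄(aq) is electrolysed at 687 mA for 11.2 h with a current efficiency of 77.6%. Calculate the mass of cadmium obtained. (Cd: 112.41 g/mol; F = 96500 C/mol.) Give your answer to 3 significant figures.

12.5 g

Q = 0.687 × 40320 = 27700 C
n(e⁻) = 27700 / 96500 = 0.2870 mol
Cd²⁺ + 2e⁻ → Cd, so theoretical m(Cd) = 0.1435 × 112.41 = 16.13 g
Actual mass = 77.6% × 16.13 = 12.5 g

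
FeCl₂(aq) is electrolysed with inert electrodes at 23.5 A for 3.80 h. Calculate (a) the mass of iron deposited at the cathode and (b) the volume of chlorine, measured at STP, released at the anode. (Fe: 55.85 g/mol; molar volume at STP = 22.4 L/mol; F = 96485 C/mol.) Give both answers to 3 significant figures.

Q = 23.5 × 13680 = 3.215×10^5 C; n(e⁻) = 3.215×10^5 / 96485 = 3.332 mol
Cathode: Fe²⁺ + 2e⁻ → Fe → n(Fe) = 3.332/2 = 1.666 mol → 93.0 g
Anode: 2Cl⁻ → Cl₂ + 2e⁻ → n(Cl₂) = 3.332/2 = 1.666 mol → 37.3 L

93.0 g Fe; 37.3 L Cl₂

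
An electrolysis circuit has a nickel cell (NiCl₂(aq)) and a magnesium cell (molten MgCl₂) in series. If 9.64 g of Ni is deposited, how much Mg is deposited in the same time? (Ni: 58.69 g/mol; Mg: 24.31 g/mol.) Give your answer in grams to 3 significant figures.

n(Ni) = 9.64 / 58.69 = 0.1643 mol
Ni²⁺ + 2e⁻ → Ni, so n(e⁻) = 2 × 0.1643 = 0.3286 mol
Same current for the same time ⇒ same n(e⁻) = 0.3286 mol in both cells.
Mg²⁺ + 2e⁻ → Mg, so n(Mg) = 0.3286 / 2 = 0.1643 mol
m(Mg) = 0.1643 × 24.31 = 3.99 g

3.99 g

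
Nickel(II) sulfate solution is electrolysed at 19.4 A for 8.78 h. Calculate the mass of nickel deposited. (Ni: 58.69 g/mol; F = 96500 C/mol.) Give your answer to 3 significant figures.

Q = It = 19.4 × 31608 = 6.132×10^5 C
Moles of electrons = 6.132×10^5 / 96500 = 6.354 mol
Ni²⁺ + 2e⁻ → Ni, so n(Ni) = 6.354 / 2 = 3.177 mol
m = 3.177 × 58.69 = 186 g

186 g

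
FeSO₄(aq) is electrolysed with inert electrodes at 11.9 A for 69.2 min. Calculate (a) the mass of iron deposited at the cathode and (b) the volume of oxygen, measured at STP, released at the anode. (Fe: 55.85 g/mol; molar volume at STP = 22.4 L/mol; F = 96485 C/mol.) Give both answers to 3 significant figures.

14.3 g Fe; 2.87 L O₂

Q = 11.9 × 4152 = 49410 C; n(e⁻) = 49410 / 96485 = 0.5121 mol
Cathode: Fe²⁺ + 2e⁻ → Fe → n(Fe) = 0.5121/2 = 0.2561 mol → 14.3 g
Anode: 2H₂O → O₂ + 4H⁺ + 4e⁻ → n(O₂) = 0.5121/4 = 0.1280 mol → 2.87 L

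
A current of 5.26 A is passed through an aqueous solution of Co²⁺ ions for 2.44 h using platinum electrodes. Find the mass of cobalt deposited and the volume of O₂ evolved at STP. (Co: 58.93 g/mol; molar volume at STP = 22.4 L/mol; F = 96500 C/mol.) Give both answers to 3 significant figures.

Q = 5.26 × 8784 = 46200 C; n(e⁻) = 46200 / 96500 = 0.4788 mol
Cathode: Co²⁺ + 2e⁻ → Co → n(Co) = 0.4788/2 = 0.2394 mol → 14.1 g
Anode: 2H₂O → O₂ + 4H⁺ + 4e⁻ → n(O₂) = 0.4788/4 = 0.1197 mol → 2.68 L

14.1 g Co; 2.68 L O₂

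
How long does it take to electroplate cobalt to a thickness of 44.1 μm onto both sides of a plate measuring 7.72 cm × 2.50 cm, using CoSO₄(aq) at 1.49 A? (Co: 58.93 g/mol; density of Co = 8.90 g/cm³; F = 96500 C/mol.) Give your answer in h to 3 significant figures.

0.925 h

Plated area = 2 × 7.72 × 2.50 = 38.60 cm²
Volume = 38.60 × 44.1×10⁻⁴ cm = 0.1702 cm³
m(Co) = 0.1702 × 8.90 = 1.515 g
n(Co) = 1.515 / 58.93 = 0.02571 mol; n(e⁻) = 2 × 0.02571 = 0.05142 mol
Q = 0.05142 × 96500 = 4962 C
t = 4962 / 1.49 = 3330 s = 0.925 h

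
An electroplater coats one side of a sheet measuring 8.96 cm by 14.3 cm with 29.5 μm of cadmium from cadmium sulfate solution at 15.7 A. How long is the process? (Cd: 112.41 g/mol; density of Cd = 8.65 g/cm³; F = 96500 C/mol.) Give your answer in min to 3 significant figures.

5.96 min

Plated area = 8.96 × 14.3 = 128.1 cm²
Volume = 128.1 × 29.5×10⁻⁴ cm = 0.3779 cm³
m(Cd) = 0.3779 × 8.65 = 3.269 g
n(Cd) = 3.269 / 112.41 = 0.02908 mol; n(e⁻) = 2 × 0.02908 = 0.05816 mol
Q = 0.05816 × 96500 = 5612 C
t = 5612 / 15.7 = 357.5 s = 5.96 min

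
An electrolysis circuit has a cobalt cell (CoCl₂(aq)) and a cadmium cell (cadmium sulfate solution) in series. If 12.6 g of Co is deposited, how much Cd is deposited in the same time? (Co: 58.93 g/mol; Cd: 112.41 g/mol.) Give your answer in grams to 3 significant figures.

n(Co) = 12.6 / 58.93 = 0.2138 mol
Co²⁺ + 2e⁻ → Co, so n(e⁻) = 2 × 0.2138 = 0.4276 mol
The cells are in series, so the same charge (and hence the same n(e⁻) = 0.4276 mol) passes through both.
Cd²⁺ + 2e⁻ → Cd, so n(Cd) = 0.4276 / 2 = 0.2138 mol
m(Cd) = 0.2138 × 112.41 = 24.0 g

24.0 g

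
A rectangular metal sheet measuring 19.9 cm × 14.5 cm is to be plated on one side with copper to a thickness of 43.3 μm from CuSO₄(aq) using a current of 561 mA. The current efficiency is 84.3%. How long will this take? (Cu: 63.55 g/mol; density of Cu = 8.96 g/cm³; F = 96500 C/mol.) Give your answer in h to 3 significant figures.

20.0 h

Plated area = 19.9 × 14.5 = 288.6 cm²
Volume = 288.6 × 43.3×10⁻⁴ cm = 1.250 cm³
m(Cu) = 1.250 × 8.96 = 11.20 g
n(Cu) = 11.20 / 63.55 = 0.1762 mol; n(e⁻) = 2 × 0.1762 = 0.3524 mol
Q = 0.3524 × 96500 / 0.843 = 40340 C
t = 40340 / 0.561 = 71910 s = 20.0 h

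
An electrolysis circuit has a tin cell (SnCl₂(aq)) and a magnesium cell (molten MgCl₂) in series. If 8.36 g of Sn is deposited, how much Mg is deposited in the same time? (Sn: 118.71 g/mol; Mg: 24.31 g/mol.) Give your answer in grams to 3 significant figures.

n(Sn) = 8.36 / 118.71 = 0.07042 mol
Sn²⁺ + 2e⁻ → Sn, so n(e⁻) = 2 × 0.07042 = 0.1408 mol
Since the cells are in series, n(e⁻) in the Mg cell is also 0.1408 mol.
Mg²⁺ + 2e⁻ → Mg, so n(Mg) = 0.1408 / 2 = 0.07040 mol
m(Mg) = 0.07040 × 24.31 = 1.71 g

1.71 g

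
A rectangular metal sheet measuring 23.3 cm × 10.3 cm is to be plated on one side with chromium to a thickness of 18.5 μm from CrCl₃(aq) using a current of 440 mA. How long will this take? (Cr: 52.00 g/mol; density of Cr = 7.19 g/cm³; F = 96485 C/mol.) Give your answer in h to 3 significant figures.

Plated area = 23.3 × 10.3 = 240.0 cm²
Volume = 240.0 × 18.5×10⁻⁴ cm = 0.4440 cm³
m(Cr) = 0.4440 × 7.19 = 3.192 g
n(Cr) = 3.192 / 52.00 = 0.06138 mol; n(e⁻) = 3 × 0.06138 = 0.1841 mol
Q = 0.1841 × 96485 = 17760 C
t = 17760 / 0.440 = 40360 s = 11.2 h

11.2 h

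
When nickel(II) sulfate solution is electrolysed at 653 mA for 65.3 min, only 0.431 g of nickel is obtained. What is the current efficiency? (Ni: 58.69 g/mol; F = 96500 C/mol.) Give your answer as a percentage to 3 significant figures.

55.4%

Q = 0.653 × 3918 = 2558 C
n(e⁻) = 2558 / 96500 = 0.02651 mol
Ni²⁺ + 2e⁻ → Ni, so theoretical n(Ni) = 0.01326 mol → 0.7782 g
Efficiency = 0.431 / 0.7782 = 0.5538 = 55.4%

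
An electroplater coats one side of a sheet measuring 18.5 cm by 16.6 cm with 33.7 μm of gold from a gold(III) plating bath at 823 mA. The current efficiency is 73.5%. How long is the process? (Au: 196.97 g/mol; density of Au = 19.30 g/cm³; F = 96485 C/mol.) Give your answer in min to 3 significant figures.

Plated area = 18.5 × 16.6 = 307.1 cm²
Volume = 307.1 × 33.7×10⁻⁴ cm = 1.035 cm³
m(Au) = 1.035 × 19.30 = 19.98 g
n(Au) = 19.98 / 196.97 = 0.1014 mol; n(e⁻) = 3 × 0.1014 = 0.3042 mol
Q = 0.3042 × 96485 / 0.735 = 39930 C
t = 39930 / 0.823 = 48520 s = 809 min

809 min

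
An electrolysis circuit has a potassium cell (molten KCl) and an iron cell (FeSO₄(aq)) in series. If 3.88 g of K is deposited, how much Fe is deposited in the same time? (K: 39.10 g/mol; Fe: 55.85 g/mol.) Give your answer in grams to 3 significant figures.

n(K) = 3.88 / 39.10 = 0.09923 mol
K⁺ + e⁻ → K, so n(e⁻) = 0.09923 mol
The cells are in series, so the same charge (and hence the same n(e⁻) = 0.09923 mol) passes through both.
Fe²⁺ + 2e⁻ → Fe, so n(Fe) = 0.09923 / 2 = 0.04962 mol
m(Fe) = 0.04962 × 55.85 = 2.77 g

2.77 g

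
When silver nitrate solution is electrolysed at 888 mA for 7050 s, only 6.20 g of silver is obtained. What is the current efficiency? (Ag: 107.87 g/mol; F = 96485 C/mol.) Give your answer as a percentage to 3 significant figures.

Q = 0.888 × 7050 = 6260 C
n(e⁻) = 6260 / 96485 = 0.06488 mol
Ag⁺ + e⁻ → Ag, so theoretical n(Ag) = 0.06488 mol → 6.999 g
Efficiency = 6.20 / 6.999 = 0.8858 = 88.6%

88.6%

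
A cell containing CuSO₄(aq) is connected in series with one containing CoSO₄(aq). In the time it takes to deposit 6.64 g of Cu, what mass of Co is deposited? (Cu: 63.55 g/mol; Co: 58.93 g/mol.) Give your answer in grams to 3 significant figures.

n(Cu) = 6.64 / 63.55 = 0.1045 mol
Cu²⁺ + 2e⁻ → Cu, so n(e⁻) = 2 × 0.1045 = 0.2090 mol
In series, the same 0.2090 mol of electrons flows through the second cell.
Co²⁺ + 2e⁻ → Co, so n(Co) = 0.2090 / 2 = 0.1045 mol
m(Co) = 0.1045 × 58.93 = 6.16 g

6.16 g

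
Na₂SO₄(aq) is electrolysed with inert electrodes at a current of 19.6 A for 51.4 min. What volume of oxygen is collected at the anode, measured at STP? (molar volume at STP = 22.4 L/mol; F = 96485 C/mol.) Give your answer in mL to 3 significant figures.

3510 mL

Q = It = 19.6 × 3084 = 60450 C
n(e⁻) = 60450 / 96485 = 0.6265 mol
2H₂O → O₂ + 4H⁺ + 4e⁻, so n(O₂) = 0.6265 / 4 = 0.1566 mol
V = 0.1566 × 22.4 = 3.508 L
= 3510 mL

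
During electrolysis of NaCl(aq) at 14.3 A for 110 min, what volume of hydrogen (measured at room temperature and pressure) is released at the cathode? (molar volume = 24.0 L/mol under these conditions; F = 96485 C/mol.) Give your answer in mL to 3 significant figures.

Q = It = 14.3 × 6600 = 94380 C
Moles of electrons = 94380 / 96485 = 0.9782 mol
2H⁺ + 2e⁻ → H₂, so n(H₂) = 0.9782 / 2 = 0.4891 mol
V = 0.4891 × 24.0 = 11.74 L
= 11700 mL

11700 mL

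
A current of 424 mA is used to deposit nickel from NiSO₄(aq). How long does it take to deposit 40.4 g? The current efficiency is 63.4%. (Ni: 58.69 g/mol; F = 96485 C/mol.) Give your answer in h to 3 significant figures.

137 h

n(Ni) = 40.4 / 58.69 = 0.6884 mol
Ni²⁺ + 2e⁻ → Ni, so n(e⁻) = 2 × 0.6884 = 1.377 mol
Q = 1.377 × 96485 / 0.634 = 2.096×10^5 C
t = Q / I = 2.096×10^5 / 0.424 = 4.943×10^5 s = 137 h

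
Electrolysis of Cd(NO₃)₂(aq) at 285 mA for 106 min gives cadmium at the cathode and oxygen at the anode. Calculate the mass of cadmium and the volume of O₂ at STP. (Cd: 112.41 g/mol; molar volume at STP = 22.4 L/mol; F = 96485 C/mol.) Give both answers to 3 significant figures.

Q = 0.285 × 6360 = 1813 C; n(e⁻) = 1813 / 96485 = 0.01879 mol
Cathode: Cd²⁺ + 2e⁻ → Cd → n(Cd) = 0.01879/2 = 0.009395 mol → 1.06 g
Anode: 2H₂O → O₂ + 4H⁺ + 4e⁻ → n(O₂) = 0.01879/4 = 0.004698 mol → 0.105 L

1.06 g Cd; 0.105 L O₂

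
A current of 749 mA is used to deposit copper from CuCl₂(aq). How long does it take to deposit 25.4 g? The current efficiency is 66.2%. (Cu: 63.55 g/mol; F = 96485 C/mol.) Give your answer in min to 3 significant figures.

n(Cu) = 25.4 / 63.55 = 0.3997 mol
Cu²⁺ + 2e⁻ → Cu, so n(e⁻) = 2 × 0.3997 = 0.7994 mol
Q = 0.7994 × 96485 / 0.662 = 1.165×10^5 C
t = Q / I = 1.165×10^5 / 0.749 = 1.555×10^5 s = 2590 min

2590 min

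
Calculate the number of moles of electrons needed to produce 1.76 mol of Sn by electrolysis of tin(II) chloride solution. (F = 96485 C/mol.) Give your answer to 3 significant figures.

Sn²⁺ + 2e⁻ → Sn, so n(e⁻) = 2 × 1.76 = 3.520 mol

3.52 mol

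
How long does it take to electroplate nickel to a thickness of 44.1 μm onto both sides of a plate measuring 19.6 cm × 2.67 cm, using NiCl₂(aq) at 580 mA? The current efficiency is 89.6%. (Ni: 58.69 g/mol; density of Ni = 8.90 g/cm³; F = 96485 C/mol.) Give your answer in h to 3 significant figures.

Plated area = 2 × 19.6 × 2.67 = 104.7 cm²
Volume = 104.7 × 44.1×10⁻⁴ cm = 0.4617 cm³
m(Ni) = 0.4617 × 8.90 = 4.109 g
n(Ni) = 4.109 / 58.69 = 0.07001 mol; n(e⁻) = 2 × 0.07001 = 0.1400 mol
Q = 0.1400 × 96485 / 0.896 = 15080 C
t = 15080 / 0.580 = 26000 s = 7.22 h

7.22 h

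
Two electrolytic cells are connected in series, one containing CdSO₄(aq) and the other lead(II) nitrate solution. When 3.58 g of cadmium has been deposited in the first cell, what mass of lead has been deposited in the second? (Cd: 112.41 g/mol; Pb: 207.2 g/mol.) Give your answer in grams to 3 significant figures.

6.60 g

n(Cd) = 3.58 / 112.41 = 0.03185 mol
Cd²⁺ + 2e⁻ → Cd, so n(e⁻) = 2 × 0.03185 = 0.06370 mol
The cells are in series, so the same charge (and hence the same n(e⁻) = 0.06370 mol) passes through both.
Pb²⁺ + 2e⁻ → Pb, so n(Pb) = 0.06370 / 2 = 0.03185 mol
m(Pb) = 0.03185 × 207.2 = 6.60 g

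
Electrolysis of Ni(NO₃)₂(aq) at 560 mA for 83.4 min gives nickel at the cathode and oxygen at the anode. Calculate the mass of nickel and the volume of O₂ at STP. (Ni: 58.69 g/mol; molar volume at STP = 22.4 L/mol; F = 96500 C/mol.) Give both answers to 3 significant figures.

0.852 g Ni; 0.163 L O₂

Q = 0.560 × 5004 = 2802 C; n(e⁻) = 2802 / 96500 = 0.02904 mol
Cathode: Ni²⁺ + 2e⁻ → Ni → n(Ni) = 0.02904/2 = 0.01452 mol → 0.852 g
Anode: 2H₂O → O₂ + 4H⁺ + 4e⁻ → n(O₂) = 0.02904/4 = 0.007260 mol → 0.163 L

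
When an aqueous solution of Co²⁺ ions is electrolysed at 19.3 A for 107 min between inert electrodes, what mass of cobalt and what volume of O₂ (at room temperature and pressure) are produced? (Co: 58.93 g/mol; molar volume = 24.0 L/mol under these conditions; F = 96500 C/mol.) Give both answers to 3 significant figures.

37.8 g Co; 7.70 L O₂

Q = 19.3 × 6420 = 1.239×10^5 C; n(e⁻) = 1.239×10^5 / 96500 = 1.284 mol
Cathode: Co²⁺ + 2e⁻ → Co → n(Co) = 1.284/2 = 0.6420 mol → 37.8 g
Anode: 2H₂O → O₂ + 4H⁺ + 4e⁻ → n(O₂) = 1.284/4 = 0.3210 mol → 7.70 L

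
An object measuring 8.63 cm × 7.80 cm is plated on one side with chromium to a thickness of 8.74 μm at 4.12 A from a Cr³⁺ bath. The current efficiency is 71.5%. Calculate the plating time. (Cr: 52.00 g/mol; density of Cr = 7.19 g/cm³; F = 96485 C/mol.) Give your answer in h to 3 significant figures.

0.222 h

Plated area = 8.63 × 7.80 = 67.31 cm²
Volume = 67.31 × 8.74×10⁻⁴ cm = 0.05883 cm³
m(Cr) = 0.05883 × 7.19 = 0.4230 g
n(Cr) = 0.4230 / 52.00 = 0.008135 mol; n(e⁻) = 3 × 0.008135 = 0.02441 mol
Q = 0.02441 × 96485 / 0.715 = 3294 C
t = 3294 / 4.12 = 799.5 s = 0.222 h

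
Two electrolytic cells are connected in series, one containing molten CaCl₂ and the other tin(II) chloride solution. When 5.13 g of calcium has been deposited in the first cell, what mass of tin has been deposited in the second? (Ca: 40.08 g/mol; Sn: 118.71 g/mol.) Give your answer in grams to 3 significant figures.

n(Ca) = 5.13 / 40.08 = 0.1280 mol
Ca²⁺ + 2e⁻ → Ca, so n(e⁻) = 2 × 0.1280 = 0.2560 mol
In series, the same 0.2560 mol of electrons flows through the second cell.
Sn²⁺ + 2e⁻ → Sn, so n(Sn) = 0.2560 / 2 = 0.1280 mol
m(Sn) = 0.1280 × 118.71 = 15.2 g

15.2 g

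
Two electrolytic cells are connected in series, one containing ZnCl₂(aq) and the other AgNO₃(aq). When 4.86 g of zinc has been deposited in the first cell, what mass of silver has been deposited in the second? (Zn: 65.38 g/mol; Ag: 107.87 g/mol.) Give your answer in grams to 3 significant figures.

16.0 g

n(Zn) = 4.86 / 65.38 = 0.07433 mol
Zn²⁺ + 2e⁻ → Zn, so n(e⁻) = 2 × 0.07433 = 0.1487 mol
The cells are in series, so the same charge (and hence the same n(e⁻) = 0.1487 mol) passes through both.
Ag⁺ + e⁻ → Ag, so n(Ag) = 0.1487 mol
m(Ag) = 0.1487 × 107.87 = 16.0 g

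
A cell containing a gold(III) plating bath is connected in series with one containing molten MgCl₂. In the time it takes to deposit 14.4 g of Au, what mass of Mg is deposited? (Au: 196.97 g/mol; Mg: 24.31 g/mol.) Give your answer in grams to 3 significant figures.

n(Au) = 14.4 / 196.97 = 0.07311 mol
Au³⁺ + 3e⁻ → Au, so n(e⁻) = 3 × 0.07311 = 0.2193 mol
Since the cells are in series, n(e⁻) in the Mg cell is also 0.2193 mol.
Mg²⁺ + 2e⁻ → Mg, so n(Mg) = 0.2193 / 2 = 0.1097 mol
m(Mg) = 0.1097 × 24.31 = 2.67 g

2.67 g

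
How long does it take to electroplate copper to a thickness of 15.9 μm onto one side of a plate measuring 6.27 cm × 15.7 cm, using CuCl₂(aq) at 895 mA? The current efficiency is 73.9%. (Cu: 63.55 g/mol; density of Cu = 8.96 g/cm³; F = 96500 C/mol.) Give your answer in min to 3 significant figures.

107 min

Plated area = 6.27 × 15.7 = 98.44 cm²
Volume = 98.44 × 15.9×10⁻⁴ cm = 0.1565 cm³
m(Cu) = 0.1565 × 8.96 = 1.402 g
n(Cu) = 1.402 / 63.55 = 0.02206 mol; n(e⁻) = 2 × 0.02206 = 0.04412 mol
Q = 0.04412 × 96500 / 0.739 = 5761 C
t = 5761 / 0.895 = 6437 s = 107 min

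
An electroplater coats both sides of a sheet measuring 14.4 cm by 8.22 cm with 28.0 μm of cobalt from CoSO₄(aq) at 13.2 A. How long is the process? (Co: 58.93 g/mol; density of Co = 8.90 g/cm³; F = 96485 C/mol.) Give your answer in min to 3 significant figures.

Plated area = 2 × 14.4 × 8.22 = 236.7 cm²
Volume = 236.7 × 28.0×10⁻⁴ cm = 0.6628 cm³
m(Co) = 0.6628 × 8.90 = 5.899 g
n(Co) = 5.899 / 58.93 = 0.1001 mol; n(e⁻) = 2 × 0.1001 = 0.2002 mol
Q = 0.2002 × 96485 = 19320 C
t = 19320 / 13.2 = 1464 s = 24.4 min

24.4 min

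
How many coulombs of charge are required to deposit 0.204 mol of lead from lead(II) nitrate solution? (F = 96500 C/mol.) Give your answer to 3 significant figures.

39400 C

Pb²⁺ + 2e⁻ → Pb, so n(e⁻) = 2 × 0.204 = 0.4080 mol
Q = 0.4080 × 96500 = 39370 C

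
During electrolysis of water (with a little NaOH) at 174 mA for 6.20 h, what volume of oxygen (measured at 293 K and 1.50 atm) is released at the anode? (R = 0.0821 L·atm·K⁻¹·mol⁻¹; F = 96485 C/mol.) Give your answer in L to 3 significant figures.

0.161 L

Q = 0.174 A × 22320 s = 3884 C
n(e⁻) = Q/F = 3884/96485 = 0.04025 mol
2H₂O → O₂ + 4H⁺ + 4e⁻, so n(O₂) = 0.04025 / 4 = 0.01006 mol
V = nRT/P = 0.01006 × 0.0821 × 293 / 1.50 = 0.1613 L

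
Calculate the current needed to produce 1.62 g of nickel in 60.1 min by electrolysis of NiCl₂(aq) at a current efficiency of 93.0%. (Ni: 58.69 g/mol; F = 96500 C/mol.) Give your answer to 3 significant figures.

n(Ni) = 1.62 / 58.69 = 0.02760 mol
Ni²⁺ + 2e⁻ → Ni, so n(e⁻) = 2 × 0.02760 = 0.05520 mol
Q = 0.05520 × 96500 / 0.930 = 5728 C
I = Q / t = 5728 / 3606 s = 1.59 A

1.59 A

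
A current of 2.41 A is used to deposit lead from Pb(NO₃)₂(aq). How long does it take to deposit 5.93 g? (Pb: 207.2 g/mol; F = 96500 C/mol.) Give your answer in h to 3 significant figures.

0.637 h

n(Pb) = 5.93 / 207.2 = 0.02862 mol
Pb²⁺ + 2e⁻ → Pb, so n(e⁻) = 2 × 0.02862 = 0.05724 mol
Q = 0.05724 × 96500 = 5524 C
t = Q / I = 5524 / 2.41 = 2292 s = 0.637 h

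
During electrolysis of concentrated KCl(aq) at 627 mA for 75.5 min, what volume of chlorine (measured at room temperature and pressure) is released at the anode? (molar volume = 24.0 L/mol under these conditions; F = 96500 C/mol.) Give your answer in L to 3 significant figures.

0.353 L

Charge passed = 0.627 × 4530 = 2840 C
Moles of electrons = 2840 / 96500 = 0.02943 mol
2Cl⁻ → Cl₂ + 2e⁻, so n(Cl₂) = 0.02943 / 2 = 0.01472 mol
V = 0.01472 × 24.0 = 0.3533 L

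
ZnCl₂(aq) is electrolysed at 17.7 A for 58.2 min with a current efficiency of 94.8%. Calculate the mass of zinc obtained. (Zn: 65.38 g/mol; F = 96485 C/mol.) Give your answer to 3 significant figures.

Q = 17.7 × 3492 = 61810 C
n(e⁻) = 61810 / 96485 = 0.6406 mol
Zn²⁺ + 2e⁻ → Zn, so theoretical m(Zn) = 0.3203 × 65.38 = 20.94 g
Actual mass = 94.8% × 20.94 = 19.9 g

19.9 g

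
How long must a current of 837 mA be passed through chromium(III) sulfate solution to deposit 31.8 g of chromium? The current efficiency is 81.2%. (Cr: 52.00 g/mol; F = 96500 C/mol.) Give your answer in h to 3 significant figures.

n(Cr) = 31.8 / 52.00 = 0.6115 mol
Cr³⁺ + 3e⁻ → Cr, so n(e⁻) = 3 × 0.6115 = 1.835 mol
Q = 1.835 × 96500 / 0.812 = 2.181×10^5 C
t = Q / I = 2.181×10^5 / 0.837 = 2.606×10^5 s = 72.4 h

72.4 h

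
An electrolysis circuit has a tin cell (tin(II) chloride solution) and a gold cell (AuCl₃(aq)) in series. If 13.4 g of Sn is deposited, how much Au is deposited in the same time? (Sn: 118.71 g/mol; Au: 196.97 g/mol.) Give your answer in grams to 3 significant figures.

n(Sn) = 13.4 / 118.71 = 0.1129 mol
Sn²⁺ + 2e⁻ → Sn, so n(e⁻) = 2 × 0.1129 = 0.2258 mol
Since the cells are in series, n(e⁻) in the Au cell is also 0.2258 mol.
Au³⁺ + 3e⁻ → Au, so n(Au) = 0.2258 / 3 = 0.07527 mol
m(Au) = 0.07527 × 196.97 = 14.8 g

14.8 g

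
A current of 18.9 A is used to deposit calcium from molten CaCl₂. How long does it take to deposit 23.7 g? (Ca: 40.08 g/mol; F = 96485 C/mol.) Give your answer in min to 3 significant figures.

n(Ca) = 23.7 / 40.08 = 0.5913 mol
Ca²⁺ + 2e⁻ → Ca, so n(e⁻) = 2 × 0.5913 = 1.183 mol
Q = 1.183 × 96485 = 1.141×10^5 C
t = Q / I = 1.141×10^5 / 18.9 = 6037 s = 101 min

101 min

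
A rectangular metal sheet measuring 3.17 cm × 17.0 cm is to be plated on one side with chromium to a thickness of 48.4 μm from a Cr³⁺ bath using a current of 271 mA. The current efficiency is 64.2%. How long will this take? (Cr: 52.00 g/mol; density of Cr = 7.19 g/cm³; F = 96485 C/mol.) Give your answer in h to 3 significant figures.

16.7 h

Plated area = 3.17 × 17.0 = 53.89 cm²
Volume = 53.89 × 48.4×10⁻⁴ cm = 0.2608 cm³
m(Cr) = 0.2608 × 7.19 = 1.875 g
n(Cr) = 1.875 / 52.00 = 0.03606 mol; n(e⁻) = 3 × 0.03606 = 0.1082 mol
Q = 0.1082 × 96485 / 0.642 = 16260 C
t = 16260 / 0.271 = 60000 s = 16.7 h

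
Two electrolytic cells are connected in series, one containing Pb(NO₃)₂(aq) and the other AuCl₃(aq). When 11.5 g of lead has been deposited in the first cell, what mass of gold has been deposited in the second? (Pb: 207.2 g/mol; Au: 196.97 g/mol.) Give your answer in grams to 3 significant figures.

7.29 g

n(Pb) = 11.5 / 207.2 = 0.05550 mol
Pb²⁺ + 2e⁻ → Pb, so n(e⁻) = 2 × 0.05550 = 0.1110 mol
Since the cells are in series, n(e⁻) in the Au cell is also 0.1110 mol.
Au³⁺ + 3e⁻ → Au, so n(Au) = 0.1110 / 3 = 0.03700 mol
m(Au) = 0.03700 × 196.97 = 7.29 g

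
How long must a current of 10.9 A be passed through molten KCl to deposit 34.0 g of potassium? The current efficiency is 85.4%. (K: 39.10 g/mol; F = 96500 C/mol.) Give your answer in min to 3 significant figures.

n(K) = 34.0 / 39.10 = 0.8696 mol
K⁺ + e⁻ → K, so n(e⁻) = 0.8696 mol
Q = 0.8696 × 96500 / 0.854 = 98260 C
t = Q / I = 98260 / 10.9 = 9015 s = 150 min

150 min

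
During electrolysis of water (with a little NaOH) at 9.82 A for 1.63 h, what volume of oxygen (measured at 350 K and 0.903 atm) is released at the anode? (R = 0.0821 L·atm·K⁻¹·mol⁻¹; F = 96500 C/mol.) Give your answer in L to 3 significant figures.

Q = It = 9.82 × 5868 = 57620 C
n(e⁻) = Q/F = 57620/96500 = 0.5971 mol
2H₂O → O₂ + 4H⁺ + 4e⁻, so n(O₂) = 0.5971 / 4 = 0.1493 mol
V = nRT/P = 0.1493 × 0.0821 × 350 / 0.903 = 4.751 L

4.75 L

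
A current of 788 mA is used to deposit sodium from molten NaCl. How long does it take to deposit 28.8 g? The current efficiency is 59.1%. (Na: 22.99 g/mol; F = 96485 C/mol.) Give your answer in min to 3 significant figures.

n(Na) = 28.8 / 22.99 = 1.253 mol
Na⁺ + e⁻ → Na, so n(e⁻) = 1.253 mol
Q = 1.253 × 96485 / 0.591 = 2.046×10^5 C
t = Q / I = 2.046×10^5 / 0.788 = 2.596×10^5 s = 4330 min

4330 min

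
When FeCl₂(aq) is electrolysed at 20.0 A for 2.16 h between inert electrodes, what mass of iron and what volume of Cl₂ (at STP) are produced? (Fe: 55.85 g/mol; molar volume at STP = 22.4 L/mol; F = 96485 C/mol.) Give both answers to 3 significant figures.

45.0 g Fe; 18.1 L Cl₂

Q = 20.0 × 7776 = 1.555×10^5 C; n(e⁻) = 1.555×10^5 / 96485 = 1.612 mol
Cathode: Fe²⁺ + 2e⁻ → Fe → n(Fe) = 1.612/2 = 0.8060 mol → 45.0 g
Anode: 2Cl⁻ → Cl₂ + 2e⁻ → n(Cl₂) = 1.612/2 = 0.8060 mol → 18.1 L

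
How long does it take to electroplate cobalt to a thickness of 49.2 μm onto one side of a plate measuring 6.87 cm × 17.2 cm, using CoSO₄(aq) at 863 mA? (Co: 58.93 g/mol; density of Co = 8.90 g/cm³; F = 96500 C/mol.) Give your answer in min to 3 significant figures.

Plated area = 6.87 × 17.2 = 118.2 cm²
Volume = 118.2 × 49.2×10⁻⁴ cm = 0.5815 cm³
m(Co) = 0.5815 × 8.90 = 5.175 g
n(Co) = 5.175 / 58.93 = 0.08782 mol; n(e⁻) = 2 × 0.08782 = 0.1756 mol
Q = 0.1756 × 96500 = 16950 C
t = 16950 / 0.863 = 19640 s = 327 min

327 min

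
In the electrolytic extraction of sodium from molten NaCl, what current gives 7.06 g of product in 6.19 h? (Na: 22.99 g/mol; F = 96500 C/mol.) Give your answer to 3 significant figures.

1.33 A

n(Na) = 7.06 / 22.99 = 0.3071 mol
Na⁺ + e⁻ → Na, so n(e⁻) = 0.3071 mol
Q = 0.3071 × 96500 = 29640 C
I = Q / t = 29640 / 22284 s = 1.33 A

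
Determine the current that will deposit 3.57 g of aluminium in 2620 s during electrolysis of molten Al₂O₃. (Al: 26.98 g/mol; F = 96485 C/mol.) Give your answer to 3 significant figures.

n(Al) = 3.57 / 26.98 = 0.1323 mol
Al³⁺ + 3e⁻ → Al, so n(e⁻) = 3 × 0.1323 = 0.3969 mol
Q = 0.3969 × 96485 = 38290 C
I = Q / t = 38290 / 2620 s = 14.6 A

14.6 A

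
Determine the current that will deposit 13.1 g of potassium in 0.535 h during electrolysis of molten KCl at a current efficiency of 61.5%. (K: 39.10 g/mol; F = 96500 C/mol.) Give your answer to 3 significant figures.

n(K) = 13.1 / 39.10 = 0.3350 mol
K⁺ + e⁻ → K, so n(e⁻) = 0.3350 mol
Q = 0.3350 × 96500 / 0.615 = 52570 C
I = Q / t = 52570 / 1926 s = 27.3 A

27.3 A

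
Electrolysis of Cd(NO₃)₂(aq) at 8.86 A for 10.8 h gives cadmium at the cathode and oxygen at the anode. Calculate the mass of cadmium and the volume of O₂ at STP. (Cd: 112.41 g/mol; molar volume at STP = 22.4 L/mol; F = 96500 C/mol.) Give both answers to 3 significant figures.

201 g Cd; 20.0 L O₂

Q = 8.86 × 38880 = 3.445×10^5 C; n(e⁻) = 3.445×10^5 / 96500 = 3.570 mol
Cathode: Cd²⁺ + 2e⁻ → Cd → n(Cd) = 3.570/2 = 1.785 mol → 201 g
Anode: 2H₂O → O₂ + 4H⁺ + 4e⁻ → n(O₂) = 3.570/4 = 0.8925 mol → 20.0 L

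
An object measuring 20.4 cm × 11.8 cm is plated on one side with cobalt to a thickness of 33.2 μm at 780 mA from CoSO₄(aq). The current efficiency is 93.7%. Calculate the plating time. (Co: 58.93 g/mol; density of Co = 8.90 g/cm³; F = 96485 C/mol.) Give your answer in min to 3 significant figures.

Plated area = 20.4 × 11.8 = 240.7 cm²
Volume = 240.7 × 33.2×10⁻⁴ cm = 0.7991 cm³
m(Co) = 0.7991 × 8.90 = 7.112 g
n(Co) = 7.112 / 58.93 = 0.1207 mol; n(e⁻) = 2 × 0.1207 = 0.2414 mol
Q = 0.2414 × 96485 / 0.937 = 24860 C
t = 24860 / 0.780 = 31870 s = 531 min

531 min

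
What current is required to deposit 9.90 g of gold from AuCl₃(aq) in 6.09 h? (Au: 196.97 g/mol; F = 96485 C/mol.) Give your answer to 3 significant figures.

n(Au) = 9.90 / 196.97 = 0.05026 mol
Au³⁺ + 3e⁻ → Au, so n(e⁻) = 3 × 0.05026 = 0.1508 mol
Q = 0.1508 × 96485 = 14550 C
I = Q / t = 14550 / 21924 s = 0.664 A

0.664 A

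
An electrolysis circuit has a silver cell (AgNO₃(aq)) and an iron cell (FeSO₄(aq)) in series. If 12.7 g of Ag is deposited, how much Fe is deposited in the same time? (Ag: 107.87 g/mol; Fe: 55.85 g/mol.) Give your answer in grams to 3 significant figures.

n(Ag) = 12.7 / 107.87 = 0.1177 mol
Ag⁺ + e⁻ → Ag, so n(e⁻) = 0.1177 mol
Same current for the same time ⇒ same n(e⁻) = 0.1177 mol in both cells.
Fe²⁺ + 2e⁻ → Fe, so n(Fe) = 0.1177 / 2 = 0.05885 mol
m(Fe) = 0.05885 × 55.85 = 3.29 g

3.29 g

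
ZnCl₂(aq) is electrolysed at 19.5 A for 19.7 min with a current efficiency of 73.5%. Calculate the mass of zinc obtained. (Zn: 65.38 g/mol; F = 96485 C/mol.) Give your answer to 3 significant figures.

Q = 19.5 × 1182 = 23050 C
n(e⁻) = 23050 / 96485 = 0.2389 mol
Zn²⁺ + 2e⁻ → Zn, so theoretical m(Zn) = 0.1195 × 65.38 = 7.813 g
Actual mass = 73.5% × 7.813 = 5.74 g

5.74 g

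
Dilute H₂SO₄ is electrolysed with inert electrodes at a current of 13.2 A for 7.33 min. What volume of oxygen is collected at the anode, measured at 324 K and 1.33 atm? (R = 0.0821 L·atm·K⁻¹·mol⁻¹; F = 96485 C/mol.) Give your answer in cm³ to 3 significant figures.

301 cm³

Q = 13.2 A × 439.8 s = 5805 C
Moles of electrons = 5805 / 96485 = 0.06016 mol
2H₂O → O₂ + 4H⁺ + 4e⁻, so n(O₂) = 0.06016 / 4 = 0.01504 mol
V = nRT/P = 0.01504 × 0.0821 × 324 / 1.33 = 0.3008 L
= 301 cm³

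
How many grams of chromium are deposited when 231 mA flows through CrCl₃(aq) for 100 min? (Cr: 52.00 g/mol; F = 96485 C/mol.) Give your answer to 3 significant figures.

0.249 g

Q = It = 0.231 × 6000 = 1386 C
n(e⁻) = 1386 / 96485 = 0.01436 mol
Cr³⁺ + 3e⁻ → Cr, so n(Cr) = 0.01436 / 3 = 0.004787 mol
m = 0.004787 × 52.00 = 0.249 g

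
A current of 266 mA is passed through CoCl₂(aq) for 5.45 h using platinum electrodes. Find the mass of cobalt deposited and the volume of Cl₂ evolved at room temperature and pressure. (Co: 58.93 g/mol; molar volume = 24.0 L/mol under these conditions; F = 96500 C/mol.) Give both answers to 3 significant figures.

1.59 g Co; 0.649 L Cl₂

Q = 0.266 × 19620 = 5219 C; n(e⁻) = 5219 / 96500 = 0.05408 mol
Cathode: Co²⁺ + 2e⁻ → Co → n(Co) = 0.05408/2 = 0.02704 mol → 1.59 g
Anode: 2Cl⁻ → Cl₂ + 2e⁻ → n(Cl₂) = 0.05408/2 = 0.02704 mol → 0.649 L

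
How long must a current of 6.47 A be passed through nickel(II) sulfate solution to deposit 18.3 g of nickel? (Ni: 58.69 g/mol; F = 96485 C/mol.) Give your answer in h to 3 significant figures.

2.58 h

n(Ni) = 18.3 / 58.69 = 0.3118 mol
Ni²⁺ + 2e⁻ → Ni, so n(e⁻) = 2 × 0.3118 = 0.6236 mol
Q = 0.6236 × 96485 = 60170 C
t = Q / I = 60170 / 6.47 = 9300 s = 2.58 h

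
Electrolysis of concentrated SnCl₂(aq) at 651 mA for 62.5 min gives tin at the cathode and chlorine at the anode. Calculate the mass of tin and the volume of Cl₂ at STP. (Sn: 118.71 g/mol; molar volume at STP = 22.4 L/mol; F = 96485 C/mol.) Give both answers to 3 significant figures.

1.50 g Sn; 0.283 L Cl₂

Q = 0.651 × 3750 = 2441 C; n(e⁻) = 2441 / 96485 = 0.02530 mol
Cathode: Sn²⁺ + 2e⁻ → Sn → n(Sn) = 0.02530/2 = 0.01265 mol → 1.50 g
Anode: 2Cl⁻ → Cl₂ + 2e⁻ → n(Cl₂) = 0.02530/2 = 0.01265 mol → 0.283 L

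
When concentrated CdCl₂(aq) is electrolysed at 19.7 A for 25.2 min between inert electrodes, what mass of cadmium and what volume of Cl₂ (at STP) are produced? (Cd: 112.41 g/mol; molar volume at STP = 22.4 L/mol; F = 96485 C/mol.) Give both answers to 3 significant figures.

17.4 g Cd; 3.46 L Cl₂

Q = 19.7 × 1512 = 29790 C; n(e⁻) = 29790 / 96485 = 0.3088 mol
Cathode: Cd²⁺ + 2e⁻ → Cd → n(Cd) = 0.3088/2 = 0.1544 mol → 17.4 g
Anode: 2Cl⁻ → Cl₂ + 2e⁻ → n(Cl₂) = 0.3088/2 = 0.1544 mol → 3.46 L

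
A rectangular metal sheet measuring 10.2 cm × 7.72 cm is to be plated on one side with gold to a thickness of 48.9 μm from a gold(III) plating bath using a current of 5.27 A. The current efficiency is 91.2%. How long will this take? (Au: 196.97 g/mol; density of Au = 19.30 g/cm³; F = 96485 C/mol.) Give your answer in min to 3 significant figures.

Plated area = 10.2 × 7.72 = 78.74 cm²
Volume = 78.74 × 48.9×10⁻⁴ cm = 0.3850 cm³
m(Au) = 0.3850 × 19.30 = 7.431 g
n(Au) = 7.431 / 196.97 = 0.03773 mol; n(e⁻) = 3 × 0.03773 = 0.1132 mol
Q = 0.1132 × 96485 / 0.912 = 11980 C
t = 11980 / 5.27 = 2273 s = 37.9 min

37.9 min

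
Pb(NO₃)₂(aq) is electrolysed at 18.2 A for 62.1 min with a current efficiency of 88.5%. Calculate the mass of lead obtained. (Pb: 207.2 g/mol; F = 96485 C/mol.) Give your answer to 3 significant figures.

Q = 18.2 × 3726 = 67810 C
n(e⁻) = 67810 / 96485 = 0.7028 mol
Pb²⁺ + 2e⁻ → Pb, so theoretical m(Pb) = 0.3514 × 207.2 = 72.81 g
Actual mass = 88.5% × 72.81 = 64.4 g

64.4 g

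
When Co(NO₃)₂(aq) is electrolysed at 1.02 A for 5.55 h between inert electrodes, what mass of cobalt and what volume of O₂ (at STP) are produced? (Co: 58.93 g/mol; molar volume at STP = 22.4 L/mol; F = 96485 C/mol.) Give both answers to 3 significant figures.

Q = 1.02 × 19980 = 20380 C; n(e⁻) = 20380 / 96485 = 0.2112 mol
Cathode: Co²⁺ + 2e⁻ → Co → n(Co) = 0.2112/2 = 0.1056 mol → 6.22 g
Anode: 2H₂O → O₂ + 4H⁺ + 4e⁻ → n(O₂) = 0.2112/4 = 0.05280 mol → 1.18 L

6.22 g Co; 1.18 L O₂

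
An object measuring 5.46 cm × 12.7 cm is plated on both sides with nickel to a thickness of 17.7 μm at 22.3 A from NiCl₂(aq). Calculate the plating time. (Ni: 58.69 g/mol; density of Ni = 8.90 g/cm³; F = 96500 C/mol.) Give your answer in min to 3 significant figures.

5.37 min

Plated area = 2 × 5.46 × 12.7 = 138.7 cm²
Volume = 138.7 × 17.7×10⁻⁴ cm = 0.2455 cm³
m(Ni) = 0.2455 × 8.90 = 2.185 g
n(Ni) = 2.185 / 58.69 = 0.03723 mol; n(e⁻) = 2 × 0.03723 = 0.07446 mol
Q = 0.07446 × 96500 = 7185 C
t = 7185 / 22.3 = 322.2 s = 5.37 min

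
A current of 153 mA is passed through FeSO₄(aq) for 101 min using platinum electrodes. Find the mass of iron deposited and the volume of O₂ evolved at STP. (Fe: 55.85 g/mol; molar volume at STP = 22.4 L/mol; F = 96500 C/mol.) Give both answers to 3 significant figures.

0.268 g Fe; 0.0538 L O₂

Q = 0.153 × 6060 = 927.2 C; n(e⁻) = 927.2 / 96500 = 0.009608 mol
Cathode: Fe²⁺ + 2e⁻ → Fe → n(Fe) = 0.009608/2 = 0.004804 mol → 0.268 g
Anode: 2H₂O → O₂ + 4H⁺ + 4e⁻ → n(O₂) = 0.009608/4 = 0.002402 mol → 0.0538 L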